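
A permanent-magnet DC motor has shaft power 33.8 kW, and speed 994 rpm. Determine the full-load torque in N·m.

325 N·m

ω = 2π × 994/60 = 104.1 rad/s
τ = P/ω = 33800/104.1 = 325 N·m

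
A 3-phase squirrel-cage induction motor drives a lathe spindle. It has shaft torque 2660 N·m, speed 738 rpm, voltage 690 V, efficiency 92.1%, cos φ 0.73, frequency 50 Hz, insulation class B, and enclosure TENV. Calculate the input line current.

256 A

ω = 2π×738/60 = 77.28 rad/s; P_out = τω = 2660 × 77.28 = 205565 W
P_in = P_out / η = 205565 / 0.921 = 223198 W
I_L = P_in / (√3·V_L·cosφ) = 223198 / (1.732 × 690 × 0.73) = 256 A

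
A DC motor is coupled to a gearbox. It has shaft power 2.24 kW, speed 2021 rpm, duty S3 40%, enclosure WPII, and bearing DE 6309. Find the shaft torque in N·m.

ω = 2π × 2021/60 = 211.6 rad/s
τ = P/ω = 2240/211.6 = 10.6 N·m

10.6 N·m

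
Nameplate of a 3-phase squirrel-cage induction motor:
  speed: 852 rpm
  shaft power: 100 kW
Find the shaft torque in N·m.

1120 N·m

ω = 2π × 852/60 = 89.22 rad/s
τ = P/ω = 100000/89.22 = 1120 N·m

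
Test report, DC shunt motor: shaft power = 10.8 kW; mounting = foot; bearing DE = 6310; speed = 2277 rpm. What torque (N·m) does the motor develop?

45.3 N·m

ω = 2π × 2277/60 = 238.4 rad/s
τ = P/ω = 10800/238.4 = 45.3 N·m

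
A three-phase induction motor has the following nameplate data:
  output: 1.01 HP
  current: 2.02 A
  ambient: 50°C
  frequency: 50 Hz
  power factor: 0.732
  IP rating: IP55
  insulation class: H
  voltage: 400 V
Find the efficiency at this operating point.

P_out = 1.01 × 746 = 753 W
P_in = √3·V_L·I_L·cosφ = 1.732 × 400 × 2.02 × 0.732 = 1024 W
η = P_out / P_in = 753 / 1024 = 0.735 = 73.5%

73.5 %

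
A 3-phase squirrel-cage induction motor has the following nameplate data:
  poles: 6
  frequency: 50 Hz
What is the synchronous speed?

n_s = 120f/p = 120×50/6 = 1000 rpm

1000 rpm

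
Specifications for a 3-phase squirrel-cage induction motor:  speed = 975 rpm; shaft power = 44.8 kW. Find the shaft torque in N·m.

439 N·m

ω = 2π × 975/60 = 102.1 rad/s
τ = P/ω = 44800/102.1 = 439 N·m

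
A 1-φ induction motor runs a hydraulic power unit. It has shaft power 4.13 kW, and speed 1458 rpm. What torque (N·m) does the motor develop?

ω = 2π × 1458/60 = 152.7 rad/s
τ = P/ω = 4130/152.7 = 27 N·m

27 N·m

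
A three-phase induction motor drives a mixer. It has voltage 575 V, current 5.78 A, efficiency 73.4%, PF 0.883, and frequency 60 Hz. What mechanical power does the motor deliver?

P_in = √3·V·I·cosφ = 1.732 × 575 × 5.78 × 0.883 = 5083 W
P_out = η·P_in = 0.734 × 5083 = 3731 W

3.73 kW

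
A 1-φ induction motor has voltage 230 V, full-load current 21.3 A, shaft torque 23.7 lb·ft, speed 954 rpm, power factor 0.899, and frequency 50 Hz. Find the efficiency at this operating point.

τ = 23.7 lb·ft × 1.356 = 32.14 N·m
ω = 2π × 954/60 = 99.9 rad/s; P_out = τω = 32.14 × 99.9 = 3211 W
P_in = V·I·cosφ = 230 × 21.3 × 0.899 = 4404 W
η = P_out / P_in = 3211 / 4404 = 0.729 = 72.9%

72.9 %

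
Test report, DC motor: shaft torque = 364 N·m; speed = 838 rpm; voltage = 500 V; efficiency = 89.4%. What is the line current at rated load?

ω = 2π×838/60 = 87.76 rad/s; P_out = τω = 364 × 87.76 = 31945 W
P_in = P_out / η = 31945 / 0.894 = 35733 W
I = P_in / V = 35733 / 500 = 71.5 A

71.5 A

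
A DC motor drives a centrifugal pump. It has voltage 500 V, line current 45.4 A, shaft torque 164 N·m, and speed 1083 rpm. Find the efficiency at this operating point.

81.9 %

ω = 2π × 1083/60 = 113.4 rad/s; P_out = τω = 164 × 113.4 = 18598 W
P_in = V·I = 500 × 45.4 = 22700 W
η = P_out / P_in = 18598 / 22700 = 0.819 = 81.9%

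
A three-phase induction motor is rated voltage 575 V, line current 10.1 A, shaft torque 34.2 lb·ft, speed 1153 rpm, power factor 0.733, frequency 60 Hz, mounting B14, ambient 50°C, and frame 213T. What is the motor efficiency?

75.9 %

τ = 34.2 lb·ft × 1.356 = 46.38 N·m
ω = 2π × 1153/60 = 120.7 rad/s; P_out = τω = 46.38 × 120.7 = 5598 W
P_in = √3·V_L·I_L·cosφ = 1.732 × 575 × 10.1 × 0.733 = 7373 W
η = P_out / P_in = 5598 / 7373 = 0.759 = 75.9%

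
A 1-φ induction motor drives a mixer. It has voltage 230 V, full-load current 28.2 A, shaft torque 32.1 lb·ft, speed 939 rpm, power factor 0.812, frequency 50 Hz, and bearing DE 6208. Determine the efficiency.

81.3 %

τ = 32.1 lb·ft × 1.356 = 43.53 N·m
ω = 2π × 939/60 = 98.33 rad/s; P_out = τω = 43.53 × 98.33 = 4280 W
P_in = V·I·cosφ = 230 × 28.2 × 0.812 = 5267 W
η = P_out / P_in = 4280 / 5267 = 0.813 = 81.3%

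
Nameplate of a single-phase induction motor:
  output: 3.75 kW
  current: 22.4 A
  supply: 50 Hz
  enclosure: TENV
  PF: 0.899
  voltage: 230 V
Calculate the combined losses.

882 W

P_in = V·I·cosφ = 230×22.4×0.899 = 4632 W
P_out = 3750 W
Losses = P_in − P_out = 4632 − 3750 = 882 W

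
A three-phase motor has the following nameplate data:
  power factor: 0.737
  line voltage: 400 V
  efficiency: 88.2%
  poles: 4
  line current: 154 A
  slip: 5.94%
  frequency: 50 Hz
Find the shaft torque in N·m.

469 N·m

P_in = √3·V·I·cosφ = 1.732 × 400 × 154 × 0.737 = 78631 W
P_out = η·P_in = 0.882 × 78631 = 69353 W
n_s = 120×50/4 = 1500 rpm; n = 1500×(1−0.0594) = 1411 rpm
ω = 2π×1411/60 = 147.8 rad/s
τ = P_out/ω = 69353/147.8 = 469 N·m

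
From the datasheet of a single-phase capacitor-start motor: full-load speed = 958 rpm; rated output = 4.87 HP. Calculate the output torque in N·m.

P_out = 4.87 × 746 = 3633 W
ω = 2π × 958/60 = 100.3 rad/s
τ = P_out/ω = 3633/100.3 = 36.2 N·m

36.2 N·m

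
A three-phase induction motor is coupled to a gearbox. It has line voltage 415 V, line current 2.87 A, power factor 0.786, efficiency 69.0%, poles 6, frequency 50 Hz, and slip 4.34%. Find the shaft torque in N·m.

11.2 N·m

P_in = √3·V·I·cosφ = 1.732 × 415 × 2.87 × 0.786 = 1621 W
P_out = η·P_in = 0.69 × 1621 = 1118 W
n_s = 120×50/6 = 1000 rpm; n = 1000×(1−0.0434) = 957 rpm
ω = 2π×957/60 = 100.2 rad/s
τ = P_out/ω = 1118/100.2 = 11.2 N·m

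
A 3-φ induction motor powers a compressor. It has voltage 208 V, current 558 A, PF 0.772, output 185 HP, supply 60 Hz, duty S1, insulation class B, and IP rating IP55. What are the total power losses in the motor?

P_in = √3·V·I·cosφ = 1.732×208×558×0.772 = 155190 W
P_out = 185×746 = 138010 W
Losses = P_in − P_out = 155190 − 138010 = 17180 W

17.2 kW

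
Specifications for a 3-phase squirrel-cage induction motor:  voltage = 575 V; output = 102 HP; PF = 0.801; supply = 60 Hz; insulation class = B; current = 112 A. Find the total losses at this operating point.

13300 W

P_in = √3·V·I·cosφ = 1.732×575×112×0.801 = 89344 W
P_out = 102×746 = 76092 W
Losses = P_in − P_out = 89344 − 76092 = 13252 W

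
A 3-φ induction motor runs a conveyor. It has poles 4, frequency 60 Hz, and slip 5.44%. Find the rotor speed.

n_s = 120f/p = 120×60/4 = 1800 rpm
n = n_s(1 − s) = 1800 × (1 − 0.0544) = 1702 rpm

1702 rpm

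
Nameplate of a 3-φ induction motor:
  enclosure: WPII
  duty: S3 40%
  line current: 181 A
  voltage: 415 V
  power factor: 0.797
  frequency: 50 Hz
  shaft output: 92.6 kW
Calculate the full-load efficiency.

89.3 %

P_out = 92.6 kW = 92600 W
P_in = √3·V_L·I_L·cosφ = 1.732 × 415 × 181 × 0.797 = 103689 W
η = P_out / P_in = 92600 / 103689 = 0.893 = 89.3%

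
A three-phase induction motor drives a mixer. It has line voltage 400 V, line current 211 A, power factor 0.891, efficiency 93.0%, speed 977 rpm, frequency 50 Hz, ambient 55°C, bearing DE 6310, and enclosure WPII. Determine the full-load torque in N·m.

1180 N·m

P_in = √3·V·I·cosφ = 1.732 × 400 × 211 × 0.891 = 130247 W
P_out = η·P_in = 0.93 × 130247 = 121130 W
n = 977 rpm
ω = 2π×977/60 = 102.3 rad/s
τ = P_out/ω = 121130/102.3 = 1180 N·m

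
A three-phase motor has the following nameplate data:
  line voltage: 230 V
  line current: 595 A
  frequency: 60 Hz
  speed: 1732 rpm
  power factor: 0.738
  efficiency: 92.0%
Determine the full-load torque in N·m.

887 N·m

P_in = √3·V·I·cosφ = 1.732 × 230 × 595 × 0.738 = 174924 W
P_out = η·P_in = 0.92 × 174924 = 160930 W
n = 1732 rpm
ω = 2π×1732/60 = 181.4 rad/s
τ = P_out/ω = 160930/181.4 = 887 N·m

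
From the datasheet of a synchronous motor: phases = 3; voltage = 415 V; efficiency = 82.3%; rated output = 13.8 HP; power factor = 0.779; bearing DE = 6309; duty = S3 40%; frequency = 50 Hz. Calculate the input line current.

P_out = 13.8 × 746 = 10295 W
P_in = P_out / η = 10295 / 0.823 = 12509 W
I_L = P_in / (√3·V_L·cosφ) = 12509 / (1.732 × 415 × 0.779) = 22.3 A

22.3 A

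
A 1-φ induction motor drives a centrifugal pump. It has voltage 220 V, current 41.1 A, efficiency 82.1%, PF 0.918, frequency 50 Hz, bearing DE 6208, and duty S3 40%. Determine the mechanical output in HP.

9.14 HP

P_in = V·I·cosφ = 220 × 41.1 × 0.918 = 8301 W
P_out = η·P_in = 0.821 × 8301 = 6815 W
= 6815/746 = 9.14 HP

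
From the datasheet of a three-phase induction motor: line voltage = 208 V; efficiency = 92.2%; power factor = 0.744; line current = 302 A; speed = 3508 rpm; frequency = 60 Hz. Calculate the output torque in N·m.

203 N·m

P_in = √3·V·I·cosφ = 1.732 × 208 × 302 × 0.744 = 80945 W
P_out = η·P_in = 0.922 × 80945 = 74631 W
n = 3508 rpm
ω = 2π×3508/60 = 367.4 rad/s
τ = P_out/ω = 74631/367.4 = 203 N·m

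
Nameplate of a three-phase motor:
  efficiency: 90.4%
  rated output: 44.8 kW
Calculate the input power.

P_out = 44800 W
P_in = P_out/η = 44800/0.904 = 49558 W = 49.6 kW

49.6 kW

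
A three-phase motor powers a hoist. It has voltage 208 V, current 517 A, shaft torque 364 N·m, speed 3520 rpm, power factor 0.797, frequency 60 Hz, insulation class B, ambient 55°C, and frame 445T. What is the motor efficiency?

90.4 %

ω = 2π × 3520/60 = 368.6 rad/s; P_out = τω = 364 × 368.6 = 134170 W
P_in = √3·V_L·I_L·cosφ = 1.732 × 208 × 517 × 0.797 = 148443 W
η = P_out / P_in = 134170 / 148443 = 0.904 = 90.4%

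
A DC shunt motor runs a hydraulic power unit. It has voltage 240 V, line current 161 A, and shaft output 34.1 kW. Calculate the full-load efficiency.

88.3 %

P_out = 34.1 kW = 34100 W
P_in = V·I = 240 × 161 = 38640 W
η = P_out / P_in = 34100 / 38640 = 0.883 = 88.3%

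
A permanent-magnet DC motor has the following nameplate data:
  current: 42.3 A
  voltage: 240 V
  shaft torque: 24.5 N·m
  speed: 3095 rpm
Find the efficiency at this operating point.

78.2 %

ω = 2π × 3095/60 = 324.1 rad/s; P_out = τω = 24.5 × 324.1 = 7940 W
P_in = V·I = 240 × 42.3 = 10152 W
η = P_out / P_in = 7940 / 10152 = 0.782 = 78.2%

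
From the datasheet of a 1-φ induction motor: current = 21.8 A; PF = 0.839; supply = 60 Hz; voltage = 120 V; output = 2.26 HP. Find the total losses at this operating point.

509 W

P_in = V·I·cosφ = 120×21.8×0.839 = 2195 W
P_out = 2.26×746 = 1686 W
Losses = P_in − P_out = 2195 − 1686 = 509 W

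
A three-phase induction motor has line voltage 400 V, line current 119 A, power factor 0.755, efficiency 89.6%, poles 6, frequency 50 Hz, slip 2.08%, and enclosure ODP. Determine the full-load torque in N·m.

544 N·m

P_in = √3·V·I·cosφ = 1.732 × 400 × 119 × 0.755 = 62245 W
P_out = η·P_in = 0.896 × 62245 = 55772 W
n_s = 120×50/6 = 1000 rpm; n = 1000×(1−0.0208) = 979 rpm
ω = 2π×979/60 = 102.5 rad/s
τ = P_out/ω = 55772/102.5 = 544 N·m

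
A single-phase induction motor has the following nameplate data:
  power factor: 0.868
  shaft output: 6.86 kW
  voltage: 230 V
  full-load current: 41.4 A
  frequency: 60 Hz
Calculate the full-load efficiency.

83.0 %

P_out = 6.86 kW = 6860 W
P_in = V·I·cosφ = 230 × 41.4 × 0.868 = 8265 W
η = P_out / P_in = 6860 / 8265 = 0.830 = 83.0%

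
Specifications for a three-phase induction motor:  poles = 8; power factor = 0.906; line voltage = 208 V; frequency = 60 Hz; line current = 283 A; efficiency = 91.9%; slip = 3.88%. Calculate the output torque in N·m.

937 N·m

P_in = √3·V·I·cosφ = 1.732 × 208 × 283 × 0.906 = 92369 W
P_out = η·P_in = 0.919 × 92369 = 84887 W
n_s = 120×60/8 = 900 rpm; n = 900×(1−0.0388) = 865 rpm
ω = 2π×865/60 = 90.58 rad/s
τ = P_out/ω = 84887/90.58 = 937 N·m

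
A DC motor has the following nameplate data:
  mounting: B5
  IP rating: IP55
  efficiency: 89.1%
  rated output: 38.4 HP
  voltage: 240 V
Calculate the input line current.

134 A

P_out = 38.4 × 746 = 28646 W
P_in = P_out / η = 28646 / 0.891 = 32150 W
I = P_in / V = 32150 / 240 = 134 A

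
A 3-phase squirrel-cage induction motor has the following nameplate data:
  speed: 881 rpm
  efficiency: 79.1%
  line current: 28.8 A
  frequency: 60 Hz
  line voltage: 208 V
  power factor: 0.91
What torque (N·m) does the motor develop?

81 N·m

P_in = √3·V·I·cosφ = 1.732 × 208 × 28.8 × 0.91 = 9442 W
P_out = η·P_in = 0.791 × 9442 = 7469 W
n = 881 rpm
ω = 2π×881/60 = 92.26 rad/s
τ = P_out/ω = 7469/92.26 = 81 N·m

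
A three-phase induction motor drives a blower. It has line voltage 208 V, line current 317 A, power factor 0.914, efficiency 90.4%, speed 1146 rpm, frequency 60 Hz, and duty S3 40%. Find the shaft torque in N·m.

P_in = √3·V·I·cosφ = 1.732 × 208 × 317 × 0.914 = 104380 W
P_out = η·P_in = 0.904 × 104380 = 94360 W
n = 1146 rpm
ω = 2π×1146/60 = 120 rad/s
τ = P_out/ω = 94360/120 = 786 N·m

786 N·m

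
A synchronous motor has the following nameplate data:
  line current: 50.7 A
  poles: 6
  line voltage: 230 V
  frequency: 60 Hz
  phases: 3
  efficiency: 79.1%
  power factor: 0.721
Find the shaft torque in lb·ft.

P_in = √3·V·I·cosφ = 1.732 × 230 × 50.7 × 0.721 = 14562 W
P_out = η·P_in = 0.791 × 14562 = 11519 W
n = n_s = 120×60/6 = 1200 rpm (synchronous)
ω = 2π×1200/60 = 125.7 rad/s
τ = P_out/ω = 11519/125.7 = 91.64 N·m
In lb·ft: 91.64/1.356 = 67.6 lb·ft

67.6 lb·ft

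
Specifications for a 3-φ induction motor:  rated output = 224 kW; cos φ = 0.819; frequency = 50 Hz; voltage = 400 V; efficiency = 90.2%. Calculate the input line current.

438 A

P_out = 224 kW = 224000 W
P_in = P_out / η = 224000 / 0.902 = 248337 W
I_L = P_in / (√3·V_L·cosφ) = 248337 / (1.732 × 400 × 0.819) = 438 A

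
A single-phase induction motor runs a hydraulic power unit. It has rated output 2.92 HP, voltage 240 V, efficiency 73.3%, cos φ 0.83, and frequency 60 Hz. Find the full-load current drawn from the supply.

14.9 A

P_out = 2.92 × 746 = 2178 W
P_in = P_out / η = 2178 / 0.733 = 2971 W
I = P_in / (V·cosφ) = 2971 / (240 × 0.83) = 14.9 A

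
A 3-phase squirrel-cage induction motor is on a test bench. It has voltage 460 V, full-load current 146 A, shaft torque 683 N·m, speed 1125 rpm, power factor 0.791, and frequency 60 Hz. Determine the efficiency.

87.4 %

ω = 2π × 1125/60 = 117.8 rad/s; P_out = τω = 683 × 117.8 = 80457 W
P_in = √3·V_L·I_L·cosφ = 1.732 × 460 × 146 × 0.791 = 92010 W
η = P_out / P_in = 80457 / 92010 = 0.874 = 87.4%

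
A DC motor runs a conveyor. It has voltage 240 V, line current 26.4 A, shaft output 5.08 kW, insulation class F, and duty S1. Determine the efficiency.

80.2 %

P_out = 5.08 kW = 5080 W
P_in = V·I = 240 × 26.4 = 6336 W
η = P_out / P_in = 5080 / 6336 = 0.802 = 80.2%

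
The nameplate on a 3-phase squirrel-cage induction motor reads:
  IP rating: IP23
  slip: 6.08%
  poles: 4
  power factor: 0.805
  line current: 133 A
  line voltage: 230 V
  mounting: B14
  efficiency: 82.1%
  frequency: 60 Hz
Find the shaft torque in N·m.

198 N·m

P_in = √3·V·I·cosφ = 1.732 × 230 × 133 × 0.805 = 42650 W
P_out = η·P_in = 0.821 × 42650 = 35016 W
n_s = 120×60/4 = 1800 rpm; n = 1800×(1−0.0608) = 1691 rpm
ω = 2π×1691/60 = 177.1 rad/s
τ = P_out/ω = 35016/177.1 = 198 N·m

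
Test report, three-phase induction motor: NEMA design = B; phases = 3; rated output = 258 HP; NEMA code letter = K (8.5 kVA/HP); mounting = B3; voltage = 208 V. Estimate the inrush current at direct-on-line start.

6090 A

S_LR = 8.5 × 258 = 2193 kVA
I_LR = S_LR/(√3·V_L) = 2193000/(1.732×208) = 6090 A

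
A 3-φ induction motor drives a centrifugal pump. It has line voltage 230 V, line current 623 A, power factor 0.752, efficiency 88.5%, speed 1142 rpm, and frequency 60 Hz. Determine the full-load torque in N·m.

P_in = √3·V·I·cosφ = 1.732 × 230 × 623 × 0.752 = 186630 W
P_out = η·P_in = 0.885 × 186630 = 165168 W
n = 1142 rpm
ω = 2π×1142/60 = 119.6 rad/s
τ = P_out/ω = 165168/119.6 = 1380 N·m

1380 N·m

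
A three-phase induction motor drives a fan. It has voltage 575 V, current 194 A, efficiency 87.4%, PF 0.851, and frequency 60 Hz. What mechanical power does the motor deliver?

P_in = √3·V·I·cosφ = 1.732 × 575 × 194 × 0.851 = 164417 W
P_out = η·P_in = 0.874 × 164417 = 143700 W

144 kW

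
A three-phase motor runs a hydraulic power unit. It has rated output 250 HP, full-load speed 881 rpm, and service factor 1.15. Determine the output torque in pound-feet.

P_out = 250 × 746 = 186500 W
ω = 2π × 881/60 = 92.26 rad/s
τ = P_out/ω = 186500/92.26 = 2021 N·m
In lb·ft: 2021/1.356 = 1490 lb·ft

1490 lb·ft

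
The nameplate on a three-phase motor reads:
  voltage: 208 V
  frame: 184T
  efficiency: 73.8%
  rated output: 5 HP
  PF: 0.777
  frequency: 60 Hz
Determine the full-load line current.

18.1 A

P_out = 5 × 746 = 3730 W
P_in = P_out / η = 3730 / 0.738 = 5054 W
I_L = P_in / (√3·V_L·cosφ) = 5054 / (1.732 × 208 × 0.777) = 18.1 A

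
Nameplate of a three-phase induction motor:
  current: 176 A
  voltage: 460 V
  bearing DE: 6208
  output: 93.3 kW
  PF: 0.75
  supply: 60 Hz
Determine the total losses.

P_in = √3·V·I·cosφ = 1.732×460×176×0.75 = 105167 W
P_out = 93300 W
Losses = P_in − P_out = 105167 − 93300 = 11867 W

11.9 kW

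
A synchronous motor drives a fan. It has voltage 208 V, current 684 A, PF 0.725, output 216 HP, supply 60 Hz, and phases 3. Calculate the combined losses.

P_in = √3·V·I·cosφ = 1.732×208×684×0.725 = 178651 W
P_out = 216×746 = 161136 W
Losses = P_in − P_out = 178651 − 161136 = 17515 W

17.5 kW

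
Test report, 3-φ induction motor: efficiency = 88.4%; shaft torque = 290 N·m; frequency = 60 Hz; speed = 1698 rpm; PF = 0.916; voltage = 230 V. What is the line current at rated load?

ω = 2π×1698/60 = 177.8 rad/s; P_out = τω = 290 × 177.8 = 51562 W
P_in = P_out / η = 51562 / 0.884 = 58328 W
I_L = P_in / (√3·V_L·cosφ) = 58328 / (1.732 × 230 × 0.916) = 160 A

160 A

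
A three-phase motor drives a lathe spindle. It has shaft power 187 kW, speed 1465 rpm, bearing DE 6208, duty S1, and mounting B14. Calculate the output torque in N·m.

ω = 2π × 1465/60 = 153.4 rad/s
τ = P/ω = 187000/153.4 = 1220 N·m

1220 N·m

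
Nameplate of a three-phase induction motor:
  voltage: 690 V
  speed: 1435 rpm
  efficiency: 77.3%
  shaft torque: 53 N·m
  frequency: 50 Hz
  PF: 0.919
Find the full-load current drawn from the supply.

ω = 2π×1435/60 = 150.3 rad/s; P_out = τω = 53 × 150.3 = 7966 W
P_in = P_out / η = 7966 / 0.773 = 10305 W
I_L = P_in / (√3·V_L·cosφ) = 10305 / (1.732 × 690 × 0.919) = 9.38 A

9.38 A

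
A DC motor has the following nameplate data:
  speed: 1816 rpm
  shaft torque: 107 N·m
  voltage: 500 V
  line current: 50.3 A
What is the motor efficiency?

ω = 2π × 1816/60 = 190.2 rad/s; P_out = τω = 107 × 190.2 = 20351 W
P_in = V·I = 500 × 50.3 = 25150 W
η = P_out / P_in = 20351 / 25150 = 0.809 = 80.9%

80.9 %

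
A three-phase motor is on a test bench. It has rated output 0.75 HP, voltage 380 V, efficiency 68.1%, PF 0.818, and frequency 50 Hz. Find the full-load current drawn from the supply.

1.53 A

P_out = 0.75 × 746 = 560 W
P_in = P_out / η = 560 / 0.681 = 822 W
I_L = P_in / (√3·V_L·cosφ) = 822 / (1.732 × 380 × 0.818) = 1.53 A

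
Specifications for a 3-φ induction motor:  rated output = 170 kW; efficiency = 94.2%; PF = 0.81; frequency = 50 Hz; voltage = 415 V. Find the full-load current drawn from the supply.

310 A

P_out = 170 kW = 170000 W
P_in = P_out / η = 170000 / 0.942 = 180467 W
I_L = P_in / (√3·V_L·cosφ) = 180467 / (1.732 × 415 × 0.81) = 310 A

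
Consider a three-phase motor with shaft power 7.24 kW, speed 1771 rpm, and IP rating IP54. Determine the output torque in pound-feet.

ω = 2π × 1771/60 = 185.5 rad/s
τ = P/ω = 7240/185.5 = 39.03 N·m
In lb·ft: 39.03/1.356 = 28.8 lb·ft

28.8 lb·ft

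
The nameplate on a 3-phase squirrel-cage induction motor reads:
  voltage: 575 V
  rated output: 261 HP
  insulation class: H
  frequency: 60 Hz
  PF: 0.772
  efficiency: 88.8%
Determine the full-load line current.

285 A

P_out = 261 × 746 = 194706 W
P_in = P_out / η = 194706 / 0.888 = 219264 W
I_L = P_in / (√3·V_L·cosφ) = 219264 / (1.732 × 575 × 0.772) = 285 A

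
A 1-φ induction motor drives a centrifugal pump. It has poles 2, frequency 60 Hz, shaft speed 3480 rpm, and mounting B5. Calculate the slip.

n_s = 120f/p = 120×60/2 = 3600 rpm
s = (n_s − n)/n_s = (3600 − 3480)/3600 = 0.0333

3.33 %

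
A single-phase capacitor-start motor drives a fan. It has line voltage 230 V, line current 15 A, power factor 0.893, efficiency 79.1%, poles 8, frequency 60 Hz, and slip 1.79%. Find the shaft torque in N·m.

26.3 N·m

P_in = V·I·cosφ = 230 × 15 × 0.893 = 3081 W
P_out = η·P_in = 0.791 × 3081 = 2437 W
n_s = 120×60/8 = 900 rpm; n = 900×(1−0.0179) = 884 rpm
ω = 2π×884/60 = 92.57 rad/s
τ = P_out/ω = 2437/92.57 = 26.3 N·m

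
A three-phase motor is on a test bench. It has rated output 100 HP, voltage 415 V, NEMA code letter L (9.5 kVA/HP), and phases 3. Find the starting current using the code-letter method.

S_LR = 9.5 × 100 = 950 kVA
I_LR = S_LR/(√3·V_L) = 950000/(1.732×415) = 1320 A

1320 A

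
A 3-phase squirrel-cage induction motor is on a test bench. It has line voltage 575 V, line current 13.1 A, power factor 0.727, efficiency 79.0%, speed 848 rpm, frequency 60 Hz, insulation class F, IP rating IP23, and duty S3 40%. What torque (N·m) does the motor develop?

P_in = √3·V·I·cosφ = 1.732 × 575 × 13.1 × 0.727 = 9485 W
P_out = η·P_in = 0.79 × 9485 = 7493 W
n = 848 rpm
ω = 2π×848/60 = 88.8 rad/s
τ = P_out/ω = 7493/88.8 = 84.4 N·m

84.4 N·m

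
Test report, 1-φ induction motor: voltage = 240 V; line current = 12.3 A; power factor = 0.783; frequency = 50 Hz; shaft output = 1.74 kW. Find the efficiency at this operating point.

P_out = 1.74 kW = 1740 W
P_in = V·I·cosφ = 240 × 12.3 × 0.783 = 2311 W
η = P_out / P_in = 1740 / 2311 = 0.753 = 75.3%

75.3 %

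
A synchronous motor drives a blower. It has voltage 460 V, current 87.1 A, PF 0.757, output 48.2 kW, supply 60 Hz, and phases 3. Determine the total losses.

P_in = √3·V·I·cosφ = 1.732×460×87.1×0.757 = 52531 W
P_out = 48200 W
Losses = P_in − P_out = 52531 − 48200 = 4331 W

4330 W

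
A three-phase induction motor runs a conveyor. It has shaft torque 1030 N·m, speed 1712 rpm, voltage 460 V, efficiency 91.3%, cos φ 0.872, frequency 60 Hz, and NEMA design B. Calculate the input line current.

ω = 2π×1712/60 = 179.3 rad/s; P_out = τω = 1030 × 179.3 = 184679 W
P_in = P_out / η = 184679 / 0.913 = 202277 W
I_L = P_in / (√3·V_L·cosφ) = 202277 / (1.732 × 460 × 0.872) = 291 A

291 A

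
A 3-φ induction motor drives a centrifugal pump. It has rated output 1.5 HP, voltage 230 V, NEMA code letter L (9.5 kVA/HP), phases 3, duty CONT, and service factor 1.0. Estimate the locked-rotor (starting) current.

S_LR = 9.5 × 1.5 = 14.25 kVA
I_LR = S_LR/(√3·V_L) = 14250/(1.732×230) = 35.8 A

35.8 A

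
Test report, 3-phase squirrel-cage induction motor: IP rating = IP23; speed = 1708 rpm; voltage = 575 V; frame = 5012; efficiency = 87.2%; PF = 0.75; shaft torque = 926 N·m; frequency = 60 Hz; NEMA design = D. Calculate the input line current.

ω = 2π×1708/60 = 178.9 rad/s; P_out = τω = 926 × 178.9 = 165661 W
P_in = P_out / η = 165661 / 0.872 = 189978 W
I_L = P_in / (√3·V_L·cosφ) = 189978 / (1.732 × 575 × 0.75) = 254 A

254 A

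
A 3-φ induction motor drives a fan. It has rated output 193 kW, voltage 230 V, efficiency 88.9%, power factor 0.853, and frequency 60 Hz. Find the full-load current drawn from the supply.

P_out = 193 kW = 193000 W
P_in = P_out / η = 193000 / 0.889 = 217098 W
I_L = P_in / (√3·V_L·cosφ) = 217098 / (1.732 × 230 × 0.853) = 639 A

639 A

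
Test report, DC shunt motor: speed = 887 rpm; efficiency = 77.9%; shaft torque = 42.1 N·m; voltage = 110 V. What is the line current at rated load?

ω = 2π×887/60 = 92.89 rad/s; P_out = τω = 42.1 × 92.89 = 3911 W
P_in = P_out / η = 3911 / 0.779 = 5021 W
I = P_in / V = 5021 / 110 = 45.6 A

45.6 A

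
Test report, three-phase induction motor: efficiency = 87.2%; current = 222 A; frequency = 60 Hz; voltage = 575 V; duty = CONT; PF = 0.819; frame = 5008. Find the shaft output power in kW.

158 kW

P_in = √3·V·I·cosφ = 1.732 × 575 × 222 × 0.819 = 181073 W
P_out = η·P_in = 0.872 × 181073 = 157896 W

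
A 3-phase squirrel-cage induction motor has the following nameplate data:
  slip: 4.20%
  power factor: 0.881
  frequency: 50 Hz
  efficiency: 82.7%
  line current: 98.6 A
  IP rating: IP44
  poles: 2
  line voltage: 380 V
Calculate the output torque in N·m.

P_in = √3·V·I·cosφ = 1.732 × 380 × 98.6 × 0.881 = 57172 W
P_out = η·P_in = 0.827 × 57172 = 47281 W
n_s = 120×50/2 = 3000 rpm; n = 3000×(1−0.042) = 2874 rpm
ω = 2π×2874/60 = 301 rad/s
τ = P_out/ω = 47281/301 = 157 N·m

157 N·m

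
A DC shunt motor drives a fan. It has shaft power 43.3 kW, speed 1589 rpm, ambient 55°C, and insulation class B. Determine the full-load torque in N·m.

260 N·m

ω = 2π × 1589/60 = 166.4 rad/s
τ = P/ω = 43300/166.4 = 260 N·m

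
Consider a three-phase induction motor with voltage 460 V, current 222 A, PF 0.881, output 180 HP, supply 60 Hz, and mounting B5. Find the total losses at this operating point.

P_in = √3·V·I·cosφ = 1.732×460×222×0.881 = 155824 W
P_out = 180×746 = 134280 W
Losses = P_in − P_out = 155824 − 134280 = 21544 W

21.5 kW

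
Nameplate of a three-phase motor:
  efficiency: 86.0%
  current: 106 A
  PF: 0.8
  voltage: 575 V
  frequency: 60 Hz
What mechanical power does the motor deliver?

72.6 kW

P_in = √3·V·I·cosφ = 1.732 × 575 × 106 × 0.8 = 84452 W
P_out = η·P_in = 0.86 × 84452 = 72629 W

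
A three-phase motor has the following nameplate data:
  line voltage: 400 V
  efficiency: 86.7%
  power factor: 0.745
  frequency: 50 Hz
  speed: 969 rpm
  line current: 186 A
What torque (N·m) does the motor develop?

P_in = √3·V·I·cosφ = 1.732 × 400 × 186 × 0.745 = 96001 W
P_out = η·P_in = 0.867 × 96001 = 83233 W
n = 969 rpm
ω = 2π×969/60 = 101.5 rad/s
τ = P_out/ω = 83233/101.5 = 820 N·m

820 N·m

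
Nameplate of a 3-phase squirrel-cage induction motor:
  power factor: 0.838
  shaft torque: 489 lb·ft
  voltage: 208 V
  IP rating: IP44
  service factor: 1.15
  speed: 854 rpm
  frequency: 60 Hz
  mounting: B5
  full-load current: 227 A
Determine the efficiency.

86.5 %

τ = 489 lb·ft × 1.356 = 663.1 N·m
ω = 2π × 854/60 = 89.43 rad/s; P_out = τω = 663.1 × 89.43 = 59301 W
P_in = √3·V_L·I_L·cosφ = 1.732 × 208 × 227 × 0.838 = 68530 W
η = P_out / P_in = 59301 / 68530 = 0.865 = 86.5%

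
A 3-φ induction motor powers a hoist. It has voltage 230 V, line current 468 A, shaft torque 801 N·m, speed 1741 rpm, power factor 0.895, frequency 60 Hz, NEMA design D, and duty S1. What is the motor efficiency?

ω = 2π × 1741/60 = 182.3 rad/s; P_out = τω = 801 × 182.3 = 146022 W
P_in = √3·V_L·I_L·cosφ = 1.732 × 230 × 468 × 0.895 = 166857 W
η = P_out / P_in = 146022 / 166857 = 0.875 = 87.5%

87.5 %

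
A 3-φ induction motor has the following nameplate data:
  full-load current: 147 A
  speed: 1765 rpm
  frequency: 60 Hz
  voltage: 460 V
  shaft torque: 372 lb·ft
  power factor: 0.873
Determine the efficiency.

τ = 372 lb·ft × 1.356 = 504.4 N·m
ω = 2π × 1765/60 = 184.8 rad/s; P_out = τω = 504.4 × 184.8 = 93213 W
P_in = √3·V_L·I_L·cosφ = 1.732 × 460 × 147 × 0.873 = 102244 W
η = P_out / P_in = 93213 / 102244 = 0.912 = 91.2%

91.2 %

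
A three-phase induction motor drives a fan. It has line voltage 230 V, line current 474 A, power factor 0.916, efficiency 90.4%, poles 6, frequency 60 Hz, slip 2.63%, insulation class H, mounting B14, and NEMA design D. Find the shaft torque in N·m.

P_in = √3·V·I·cosφ = 1.732 × 230 × 474 × 0.916 = 172962 W
P_out = η·P_in = 0.904 × 172962 = 156358 W
n_s = 120×60/6 = 1200 rpm; n = 1200×(1−0.0263) = 1168 rpm
ω = 2π×1168/60 = 122.3 rad/s
τ = P_out/ω = 156358/122.3 = 1280 N·m

1280 N·m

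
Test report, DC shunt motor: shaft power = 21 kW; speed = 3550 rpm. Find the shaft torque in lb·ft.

41.7 lb·ft

ω = 2π × 3550/60 = 371.8 rad/s
τ = P/ω = 21000/371.8 = 56.48 N·m
In lb·ft: 56.48/1.356 = 41.7 lb·ft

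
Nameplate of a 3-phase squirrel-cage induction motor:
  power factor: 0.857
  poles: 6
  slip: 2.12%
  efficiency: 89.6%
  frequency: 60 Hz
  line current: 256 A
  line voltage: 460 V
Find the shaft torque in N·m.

P_in = √3·V·I·cosφ = 1.732 × 460 × 256 × 0.857 = 174794 W
P_out = η·P_in = 0.896 × 174794 = 156615 W
n_s = 120×60/6 = 1200 rpm; n = 1200×(1−0.0212) = 1175 rpm
ω = 2π×1175/60 = 123 rad/s
τ = P_out/ω = 156615/123 = 1270 N·m

1270 N·m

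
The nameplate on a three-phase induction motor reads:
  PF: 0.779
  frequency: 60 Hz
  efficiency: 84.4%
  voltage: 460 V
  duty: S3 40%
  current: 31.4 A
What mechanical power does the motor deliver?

P_in = √3·V·I·cosφ = 1.732 × 460 × 31.4 × 0.779 = 19488 W
P_out = η·P_in = 0.844 × 19488 = 16448 W

16.4 kW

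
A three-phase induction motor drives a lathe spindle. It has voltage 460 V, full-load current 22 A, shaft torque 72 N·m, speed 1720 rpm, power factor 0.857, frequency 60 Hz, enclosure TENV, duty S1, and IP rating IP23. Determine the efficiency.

86.3 %

ω = 2π × 1720/60 = 180.1 rad/s; P_out = τω = 72 × 180.1 = 12967 W
P_in = √3·V_L·I_L·cosφ = 1.732 × 460 × 22 × 0.857 = 15021 W
η = P_out / P_in = 12967 / 15021 = 0.863 = 86.3%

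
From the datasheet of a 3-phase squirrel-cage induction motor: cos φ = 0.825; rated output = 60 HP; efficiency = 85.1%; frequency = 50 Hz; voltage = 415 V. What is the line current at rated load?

88.7 A

P_out = 60 × 746 = 44760 W
P_in = P_out / η = 44760 / 0.851 = 52597 W
I_L = P_in / (√3·V_L·cosφ) = 52597 / (1.732 × 415 × 0.825) = 88.7 A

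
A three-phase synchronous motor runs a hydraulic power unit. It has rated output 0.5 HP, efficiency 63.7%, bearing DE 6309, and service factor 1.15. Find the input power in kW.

0.586 kW

P_out = 0.5 × 746 = 373 W
P_in = P_out/η = 373/0.637 = 586 W = 0.586 kW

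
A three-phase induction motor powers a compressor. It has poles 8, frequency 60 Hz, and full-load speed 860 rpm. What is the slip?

4.4 %

n_s = 120f/p = 120×60/8 = 900 rpm
s = (n_s − n)/n_s = (900 − 860)/900 = 0.0444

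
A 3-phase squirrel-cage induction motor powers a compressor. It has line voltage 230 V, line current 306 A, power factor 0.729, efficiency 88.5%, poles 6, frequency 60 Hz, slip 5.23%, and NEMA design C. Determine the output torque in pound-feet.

P_in = √3·V·I·cosφ = 1.732 × 230 × 306 × 0.729 = 88864 W
P_out = η·P_in = 0.885 × 88864 = 78645 W
n_s = 120×60/6 = 1200 rpm; n = 1200×(1−0.0523) = 1137 rpm
ω = 2π×1137/60 = 119.1 rad/s
τ = P_out/ω = 78645/119.1 = 660.3 N·m
In lb·ft: 660.3/1.356 = 487 lb·ft

487 lb·ft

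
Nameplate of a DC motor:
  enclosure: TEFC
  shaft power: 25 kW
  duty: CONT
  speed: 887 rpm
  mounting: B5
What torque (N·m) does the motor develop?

269 N·m

ω = 2π × 887/60 = 92.89 rad/s
τ = P/ω = 25000/92.89 = 269 N·m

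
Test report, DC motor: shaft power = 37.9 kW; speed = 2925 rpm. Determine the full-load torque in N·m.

ω = 2π × 2925/60 = 306.3 rad/s
τ = P/ω = 37900/306.3 = 124 N·m

124 N·m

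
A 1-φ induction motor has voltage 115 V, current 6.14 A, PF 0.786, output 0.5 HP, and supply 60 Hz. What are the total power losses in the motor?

P_in = V·I·cosφ = 115×6.14×0.786 = 555 W
P_out = 0.5×746 = 373 W
Losses = P_in − P_out = 555 − 373 = 182 W

182 W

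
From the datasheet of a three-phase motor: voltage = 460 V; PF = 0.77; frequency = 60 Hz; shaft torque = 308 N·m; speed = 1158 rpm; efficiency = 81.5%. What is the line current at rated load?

ω = 2π×1158/60 = 121.3 rad/s; P_out = τω = 308 × 121.3 = 37360 W
P_in = P_out / η = 37360 / 0.815 = 45840 W
I_L = P_in / (√3·V_L·cosφ) = 45840 / (1.732 × 460 × 0.77) = 74.7 A

74.7 A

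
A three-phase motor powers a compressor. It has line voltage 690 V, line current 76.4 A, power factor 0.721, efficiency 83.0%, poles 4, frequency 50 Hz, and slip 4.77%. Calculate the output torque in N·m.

365 N·m

P_in = √3·V·I·cosφ = 1.732 × 690 × 76.4 × 0.721 = 65830 W
P_out = η·P_in = 0.83 × 65830 = 54639 W
n_s = 120×50/4 = 1500 rpm; n = 1500×(1−0.0477) = 1428 rpm
ω = 2π×1428/60 = 149.5 rad/s
τ = P_out/ω = 54639/149.5 = 365 N·m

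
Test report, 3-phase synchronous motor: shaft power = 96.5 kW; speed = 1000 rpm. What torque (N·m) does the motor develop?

ω = 2π × 1000/60 = 104.7 rad/s
τ = P/ω = 96500/104.7 = 922 N·m

922 N·m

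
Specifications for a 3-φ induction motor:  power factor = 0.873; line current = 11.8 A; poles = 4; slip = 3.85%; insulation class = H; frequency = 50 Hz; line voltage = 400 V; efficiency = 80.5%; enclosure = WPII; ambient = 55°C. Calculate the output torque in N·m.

38 N·m

P_in = √3·V·I·cosφ = 1.732 × 400 × 11.8 × 0.873 = 7137 W
P_out = η·P_in = 0.805 × 7137 = 5745 W
n_s = 120×50/4 = 1500 rpm; n = 1500×(1−0.0385) = 1442 rpm
ω = 2π×1442/60 = 151 rad/s
τ = P_out/ω = 5745/151 = 38 N·m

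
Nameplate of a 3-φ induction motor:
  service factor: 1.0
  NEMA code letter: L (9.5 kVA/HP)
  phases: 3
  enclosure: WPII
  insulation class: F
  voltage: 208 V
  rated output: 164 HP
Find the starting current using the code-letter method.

S_LR = 9.5 × 164 = 1558 kVA
I_LR = S_LR/(√3·V_L) = 1558000/(1.732×208) = 4320 A

4320 A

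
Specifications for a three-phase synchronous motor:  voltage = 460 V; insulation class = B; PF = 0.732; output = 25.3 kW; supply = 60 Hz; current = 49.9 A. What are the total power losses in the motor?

P_in = √3·V·I·cosφ = 1.732×460×49.9×0.732 = 29102 W
P_out = 25300 W
Losses = P_in − P_out = 29102 − 25300 = 3802 W

3800 W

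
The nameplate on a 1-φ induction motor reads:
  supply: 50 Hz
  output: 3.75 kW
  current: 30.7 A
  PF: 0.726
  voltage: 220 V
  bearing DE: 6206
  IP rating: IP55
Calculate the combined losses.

1.15 kW

P_in = V·I·cosφ = 220×30.7×0.726 = 4903 W
P_out = 3750 W
Losses = P_in − P_out = 4903 − 3750 = 1153 W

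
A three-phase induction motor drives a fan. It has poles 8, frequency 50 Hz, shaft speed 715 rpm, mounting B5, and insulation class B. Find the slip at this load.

n_s = 120f/p = 120×50/8 = 750 rpm
s = (n_s − n)/n_s = (750 − 715)/750 = 0.0467

4.67 %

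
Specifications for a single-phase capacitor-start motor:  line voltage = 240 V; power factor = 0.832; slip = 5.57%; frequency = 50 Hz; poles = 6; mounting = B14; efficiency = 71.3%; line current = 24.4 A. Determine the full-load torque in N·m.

35.1 N·m

P_in = V·I·cosφ = 240 × 24.4 × 0.832 = 4872 W
P_out = η·P_in = 0.713 × 4872 = 3474 W
n_s = 120×50/6 = 1000 rpm; n = 1000×(1−0.0557) = 944 rpm
ω = 2π×944/60 = 98.86 rad/s
τ = P_out/ω = 3474/98.86 = 35.1 N·m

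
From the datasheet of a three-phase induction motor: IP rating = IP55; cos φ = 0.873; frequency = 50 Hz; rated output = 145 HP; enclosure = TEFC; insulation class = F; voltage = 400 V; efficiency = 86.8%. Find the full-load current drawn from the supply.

P_out = 145 × 746 = 108170 W
P_in = P_out / η = 108170 / 0.868 = 124620 W
I_L = P_in / (√3·V_L·cosφ) = 124620 / (1.732 × 400 × 0.873) = 206 A

206 A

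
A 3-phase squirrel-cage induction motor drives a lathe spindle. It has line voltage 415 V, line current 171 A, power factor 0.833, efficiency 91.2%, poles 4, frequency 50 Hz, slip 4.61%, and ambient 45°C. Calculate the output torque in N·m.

P_in = √3·V·I·cosφ = 1.732 × 415 × 171 × 0.833 = 102385 W
P_out = η·P_in = 0.912 × 102385 = 93375 W
n_s = 120×50/4 = 1500 rpm; n = 1500×(1−0.0461) = 1431 rpm
ω = 2π×1431/60 = 149.9 rad/s
τ = P_out/ω = 93375/149.9 = 623 N·m

623 N·m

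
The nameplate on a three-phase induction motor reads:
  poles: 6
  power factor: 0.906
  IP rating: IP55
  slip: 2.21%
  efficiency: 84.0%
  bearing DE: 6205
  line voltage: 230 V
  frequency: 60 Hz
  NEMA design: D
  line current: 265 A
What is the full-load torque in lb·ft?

482 lb·ft

P_in = √3·V·I·cosφ = 1.732 × 230 × 265 × 0.906 = 95642 W
P_out = η·P_in = 0.84 × 95642 = 80339 W
n_s = 120×60/6 = 1200 rpm; n = 1200×(1−0.0221) = 1173 rpm
ω = 2π×1173/60 = 122.8 rad/s
τ = P_out/ω = 80339/122.8 = 654.2 N·m
In lb·ft: 654.2/1.356 = 482 lb·ft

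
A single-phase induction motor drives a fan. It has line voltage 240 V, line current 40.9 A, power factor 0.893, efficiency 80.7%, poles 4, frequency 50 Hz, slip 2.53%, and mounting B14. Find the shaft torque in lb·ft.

P_in = V·I·cosφ = 240 × 40.9 × 0.893 = 8766 W
P_out = η·P_in = 0.807 × 8766 = 7074 W
n_s = 120×50/4 = 1500 rpm; n = 1500×(1−0.0253) = 1462 rpm
ω = 2π×1462/60 = 153.1 rad/s
τ = P_out/ω = 7074/153.1 = 46.21 N·m
In lb·ft: 46.21/1.356 = 34.1 lb·ft

34.1 lb·ft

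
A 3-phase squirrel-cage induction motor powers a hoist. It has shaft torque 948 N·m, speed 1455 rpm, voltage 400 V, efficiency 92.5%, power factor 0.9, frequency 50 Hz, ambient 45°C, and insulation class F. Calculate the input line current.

250 A

ω = 2π×1455/60 = 152.4 rad/s; P_out = τω = 948 × 152.4 = 144475 W
P_in = P_out / η = 144475 / 0.925 = 156189 W
I_L = P_in / (√3·V_L·cosφ) = 156189 / (1.732 × 400 × 0.9) = 250 A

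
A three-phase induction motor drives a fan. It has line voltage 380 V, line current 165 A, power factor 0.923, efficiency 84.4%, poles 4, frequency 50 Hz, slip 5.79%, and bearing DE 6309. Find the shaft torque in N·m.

572 N·m

P_in = √3·V·I·cosφ = 1.732 × 380 × 165 × 0.923 = 100234 W
P_out = η·P_in = 0.844 × 100234 = 84597 W
n_s = 120×50/4 = 1500 rpm; n = 1500×(1−0.0579) = 1413 rpm
ω = 2π×1413/60 = 148 rad/s
τ = P_out/ω = 84597/148 = 572 N·m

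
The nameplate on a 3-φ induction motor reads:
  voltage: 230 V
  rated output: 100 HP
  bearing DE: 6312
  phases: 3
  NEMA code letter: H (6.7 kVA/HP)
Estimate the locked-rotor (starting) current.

S_LR = 6.7 × 100 = 670 kVA
I_LR = S_LR/(√3·V_L) = 670000/(1.732×230) = 1680 A

1680 A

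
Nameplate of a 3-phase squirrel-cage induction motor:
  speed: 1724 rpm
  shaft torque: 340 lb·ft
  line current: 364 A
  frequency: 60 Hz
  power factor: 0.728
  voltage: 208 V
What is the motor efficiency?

τ = 340 lb·ft × 1.356 = 461 N·m
ω = 2π × 1724/60 = 180.5 rad/s; P_out = τω = 461 × 180.5 = 83211 W
P_in = √3·V_L·I_L·cosφ = 1.732 × 208 × 364 × 0.728 = 95465 W
η = P_out / P_in = 83211 / 95465 = 0.872 = 87.2%

87.2 %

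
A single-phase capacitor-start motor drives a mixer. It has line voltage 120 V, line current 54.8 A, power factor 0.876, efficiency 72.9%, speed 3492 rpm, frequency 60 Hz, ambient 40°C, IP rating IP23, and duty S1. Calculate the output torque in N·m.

11.5 N·m

P_in = V·I·cosφ = 120 × 54.8 × 0.876 = 5761 W
P_out = η·P_in = 0.729 × 5761 = 4200 W
n = 3492 rpm
ω = 2π×3492/60 = 365.7 rad/s
τ = P_out/ω = 4200/365.7 = 11.5 N·m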